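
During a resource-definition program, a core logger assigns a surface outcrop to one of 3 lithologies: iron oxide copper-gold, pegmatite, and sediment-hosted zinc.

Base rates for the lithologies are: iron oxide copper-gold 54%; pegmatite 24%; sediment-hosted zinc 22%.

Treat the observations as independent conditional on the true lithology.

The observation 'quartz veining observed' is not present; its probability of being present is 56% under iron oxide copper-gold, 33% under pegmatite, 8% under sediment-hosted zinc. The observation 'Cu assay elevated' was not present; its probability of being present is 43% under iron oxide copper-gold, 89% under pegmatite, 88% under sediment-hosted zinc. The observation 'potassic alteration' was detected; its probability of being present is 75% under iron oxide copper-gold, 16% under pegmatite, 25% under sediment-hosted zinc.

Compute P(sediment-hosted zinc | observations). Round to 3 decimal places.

0.055

For each hypothesis, the unnormalized posterior weight is prior × product of the observation likelihoods (using 1 − P(present | H) for each absent observation):
  iron oxide copper-gold: 0.54 × (1 − 0.56) × (1 − 0.43) × 0.75 = 0.10157
  pegmatite: 0.24 × (1 − 0.33) × (1 − 0.89) × 0.16 = 0.0028301
  sediment-hosted zinc: 0.22 × (1 − 0.08) × (1 − 0.88) × 0.25 = 0.006072
The unnormalized weights sum to 0.11048.
P(sediment-hosted zinc | evidence) = 0.006072 / 0.11048 ≈ 0.055.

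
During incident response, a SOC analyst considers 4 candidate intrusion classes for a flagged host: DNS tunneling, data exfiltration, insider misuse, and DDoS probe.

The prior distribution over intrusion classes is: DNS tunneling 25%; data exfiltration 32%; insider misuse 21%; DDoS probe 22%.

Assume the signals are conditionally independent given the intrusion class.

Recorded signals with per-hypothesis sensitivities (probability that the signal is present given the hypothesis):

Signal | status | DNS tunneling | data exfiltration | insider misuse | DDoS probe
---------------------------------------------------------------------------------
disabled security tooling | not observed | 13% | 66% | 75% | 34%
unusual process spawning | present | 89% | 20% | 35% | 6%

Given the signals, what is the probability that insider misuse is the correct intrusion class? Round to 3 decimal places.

0.076

By Bayes' rule with conditional independence, the unnormalized weight for each hypothesis is prior × ∏ likelihoods (using 1 − P(present | H) for each absent signal):
  DNS tunneling: 0.25 × (1 − 0.13) × 0.89 = 0.19357
  data exfiltration: 0.32 × (1 − 0.66) × 0.20 = 0.02176
  insider misuse: 0.21 × (1 − 0.75) × 0.35 = 0.018375
  DDoS probe: 0.22 × (1 − 0.34) × 0.06 = 0.008712
Normalizing constant Z = 0.19357 + 0.02176 + 0.018375 + 0.008712 = 0.24242.
P(insider misuse | evidence) = 0.018375 / 0.24242 ≈ 0.076.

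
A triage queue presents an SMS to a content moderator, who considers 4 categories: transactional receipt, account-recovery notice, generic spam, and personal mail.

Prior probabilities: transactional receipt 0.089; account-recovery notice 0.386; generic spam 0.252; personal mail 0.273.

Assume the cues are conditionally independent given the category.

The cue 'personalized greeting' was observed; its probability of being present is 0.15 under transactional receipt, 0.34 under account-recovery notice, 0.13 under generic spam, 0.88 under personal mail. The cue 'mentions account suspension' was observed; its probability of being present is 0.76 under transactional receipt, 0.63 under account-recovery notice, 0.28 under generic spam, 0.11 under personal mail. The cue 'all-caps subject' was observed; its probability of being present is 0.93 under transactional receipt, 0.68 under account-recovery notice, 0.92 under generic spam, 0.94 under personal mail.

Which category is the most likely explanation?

account-recovery notice

For each hypothesis, the unnormalized posterior weight is prior × product of the cue likelihoods:
  transactional receipt: 0.089 × 0.15 × 0.76 × 0.93 = 0.0094358
  account-recovery notice: 0.386 × 0.34 × 0.63 × 0.68 = 0.056223
  generic spam: 0.252 × 0.13 × 0.28 × 0.92 = 0.008439
  personal mail: 0.273 × 0.88 × 0.11 × 0.94 = 0.024841
Normalizing constant Z = 0.0094358 + 0.056223 + 0.008439 + 0.024841 = 0.098939.
P(transactional receipt | evidence) ≈ 0.0094358 / 0.098939 ≈ 0.095
P(account-recovery notice | evidence) ≈ 0.056223 / 0.098939 ≈ 0.568
P(generic spam | evidence) ≈ 0.008439 / 0.098939 ≈ 0.085
P(personal mail | evidence) ≈ 0.024841 / 0.098939 ≈ 0.251
The largest is 0.568, so account-recovery notice is most probable.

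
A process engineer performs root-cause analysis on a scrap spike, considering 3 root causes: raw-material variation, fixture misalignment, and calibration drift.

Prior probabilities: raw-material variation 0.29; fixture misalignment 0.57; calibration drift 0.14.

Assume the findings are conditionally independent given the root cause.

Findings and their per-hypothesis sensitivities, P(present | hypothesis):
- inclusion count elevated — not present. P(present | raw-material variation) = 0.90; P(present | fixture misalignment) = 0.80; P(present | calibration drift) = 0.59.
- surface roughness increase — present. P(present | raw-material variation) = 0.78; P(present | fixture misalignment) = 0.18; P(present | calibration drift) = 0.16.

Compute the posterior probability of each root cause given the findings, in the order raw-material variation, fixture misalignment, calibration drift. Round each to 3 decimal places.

0.432, 0.392, 0.176

Multiply each prior by the joint likelihood of the evidence pattern (using 1 − P(present | H) for each absent finding):
  raw-material variation: 0.29 × (1 − 0.90) × 0.78 = 0.02262
  fixture misalignment: 0.57 × (1 − 0.80) × 0.18 = 0.02052
  calibration drift: 0.14 × (1 − 0.59) × 0.16 = 0.009184
The unnormalized weights sum to 0.052324.
P(raw-material variation | evidence) = 0.02262 / 0.052324 ≈ 0.432
P(fixture misalignment | evidence) = 0.02052 / 0.052324 ≈ 0.392
P(calibration drift | evidence) = 0.009184 / 0.052324 ≈ 0.176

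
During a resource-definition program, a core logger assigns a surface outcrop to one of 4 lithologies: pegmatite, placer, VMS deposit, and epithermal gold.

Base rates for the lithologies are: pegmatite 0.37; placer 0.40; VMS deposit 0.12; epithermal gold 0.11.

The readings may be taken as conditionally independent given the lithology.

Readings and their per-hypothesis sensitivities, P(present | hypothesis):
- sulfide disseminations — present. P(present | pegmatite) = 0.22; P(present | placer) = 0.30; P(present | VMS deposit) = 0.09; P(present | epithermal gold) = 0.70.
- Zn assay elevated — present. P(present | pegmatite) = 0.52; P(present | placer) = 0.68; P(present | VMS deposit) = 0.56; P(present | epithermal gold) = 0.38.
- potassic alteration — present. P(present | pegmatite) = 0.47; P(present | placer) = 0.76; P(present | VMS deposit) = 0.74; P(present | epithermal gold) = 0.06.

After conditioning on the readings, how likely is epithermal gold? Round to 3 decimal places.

0.020

For each hypothesis, the unnormalized posterior weight is prior × product of the reading likelihoods:
  pegmatite: 0.37 × 0.22 × 0.52 × 0.47 = 0.019894
  placer: 0.40 × 0.30 × 0.68 × 0.76 = 0.062016
  VMS deposit: 0.12 × 0.09 × 0.56 × 0.74 = 0.0044755
  epithermal gold: 0.11 × 0.70 × 0.38 × 0.06 = 0.0017556
Normalizing constant Z = 0.019894 + 0.062016 + 0.0044755 + 0.0017556 = 0.088141.
P(epithermal gold | evidence) = 0.0017556 / 0.088141 ≈ 0.020.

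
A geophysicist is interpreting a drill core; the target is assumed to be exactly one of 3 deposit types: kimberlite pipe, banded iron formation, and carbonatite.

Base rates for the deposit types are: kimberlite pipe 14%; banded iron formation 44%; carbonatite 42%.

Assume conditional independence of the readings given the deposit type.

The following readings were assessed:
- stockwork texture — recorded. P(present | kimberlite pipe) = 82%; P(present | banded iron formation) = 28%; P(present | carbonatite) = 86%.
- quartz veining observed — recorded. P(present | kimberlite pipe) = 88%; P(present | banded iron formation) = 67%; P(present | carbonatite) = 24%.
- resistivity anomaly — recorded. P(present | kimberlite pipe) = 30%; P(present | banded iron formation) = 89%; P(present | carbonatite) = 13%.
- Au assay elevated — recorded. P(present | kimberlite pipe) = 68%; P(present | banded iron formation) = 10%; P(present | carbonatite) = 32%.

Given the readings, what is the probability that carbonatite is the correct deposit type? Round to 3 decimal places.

For each hypothesis, the unnormalized posterior weight is prior × product of the reading likelihoods:
  kimberlite pipe: 0.14 × 0.82 × 0.88 × 0.30 × 0.68 = 0.020609
  banded iron formation: 0.44 × 0.28 × 0.67 × 0.89 × 0.10 = 0.0073464
  carbonatite: 0.42 × 0.86 × 0.24 × 0.13 × 0.32 = 0.0036062
Marginal likelihood of the evidence = 0.031562.
P(carbonatite | evidence) = 0.0036062 / 0.031562 ≈ 0.114.

0.114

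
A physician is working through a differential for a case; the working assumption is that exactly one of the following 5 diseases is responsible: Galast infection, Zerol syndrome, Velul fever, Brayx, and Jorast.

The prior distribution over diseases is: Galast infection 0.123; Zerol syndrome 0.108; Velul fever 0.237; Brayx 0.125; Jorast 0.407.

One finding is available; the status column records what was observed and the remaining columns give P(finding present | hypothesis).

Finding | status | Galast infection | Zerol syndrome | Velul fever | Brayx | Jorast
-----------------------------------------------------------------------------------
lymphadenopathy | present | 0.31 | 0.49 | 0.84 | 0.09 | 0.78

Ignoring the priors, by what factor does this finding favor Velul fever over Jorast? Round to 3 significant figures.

1.08

The Bayes factor is the ratio of the two likelihoods.
  Velul fever: 0.84
  Jorast: 0.78
Bayes factor = 0.84 / 0.78 ≈ 1.08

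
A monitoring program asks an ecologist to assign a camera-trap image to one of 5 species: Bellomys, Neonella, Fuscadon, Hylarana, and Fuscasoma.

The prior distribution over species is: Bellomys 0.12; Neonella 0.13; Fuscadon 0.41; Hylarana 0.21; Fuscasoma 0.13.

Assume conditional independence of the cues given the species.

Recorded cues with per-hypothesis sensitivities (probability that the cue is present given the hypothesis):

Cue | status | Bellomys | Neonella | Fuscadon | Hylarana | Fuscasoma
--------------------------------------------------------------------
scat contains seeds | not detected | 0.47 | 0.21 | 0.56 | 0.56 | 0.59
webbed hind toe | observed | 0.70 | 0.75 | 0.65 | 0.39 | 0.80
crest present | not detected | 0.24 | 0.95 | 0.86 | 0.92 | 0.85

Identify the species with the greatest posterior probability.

Bellomys

For each hypothesis, the unnormalized posterior weight is prior × product of the cue likelihoods (using 1 − P(present | H) for each absent cue):
  Bellomys: 0.12 × (1 − 0.47) × 0.70 × (1 − 0.24) = 0.033835
  Neonella: 0.13 × (1 − 0.21) × 0.75 × (1 − 0.95) = 0.0038513
  Fuscadon: 0.41 × (1 − 0.56) × 0.65 × (1 − 0.86) = 0.016416
  Hylarana: 0.21 × (1 − 0.56) × 0.39 × (1 − 0.92) = 0.0028829
  Fuscasoma: 0.13 × (1 − 0.59) × 0.80 × (1 − 0.85) = 0.006396
The unnormalized weights sum to 0.063382.
P(Bellomys | evidence) ≈ 0.033835 / 0.063382 ≈ 0.534
P(Neonella | evidence) ≈ 0.0038513 / 0.063382 ≈ 0.061
P(Fuscadon | evidence) ≈ 0.016416 / 0.063382 ≈ 0.259
P(Hylarana | evidence) ≈ 0.0028829 / 0.063382 ≈ 0.045
P(Fuscasoma | evidence) ≈ 0.006396 / 0.063382 ≈ 0.101
The largest is 0.534, so Bellomys is most probable.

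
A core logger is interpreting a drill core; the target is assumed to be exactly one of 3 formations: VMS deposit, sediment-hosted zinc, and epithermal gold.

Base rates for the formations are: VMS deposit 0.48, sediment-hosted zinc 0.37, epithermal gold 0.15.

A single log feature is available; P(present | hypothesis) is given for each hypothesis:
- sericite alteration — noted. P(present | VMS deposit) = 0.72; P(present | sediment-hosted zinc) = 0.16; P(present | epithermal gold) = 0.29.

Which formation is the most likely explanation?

By Bayes' rule, the unnormalized weight for each hypothesis is prior × likelihood:
  VMS deposit: 0.48 × 0.72 = 0.3456
  sediment-hosted zinc: 0.37 × 0.16 = 0.0592
  epithermal gold: 0.15 × 0.29 = 0.0435
Marginal likelihood of the evidence = 0.4483.
P(VMS deposit | evidence) ≈ 0.3456 / 0.4483 ≈ 0.771
P(sediment-hosted zinc | evidence) ≈ 0.0592 / 0.4483 ≈ 0.132
P(epithermal gold | evidence) ≈ 0.0435 / 0.4483 ≈ 0.097
The largest is 0.771, so VMS deposit is most probable.

VMS deposit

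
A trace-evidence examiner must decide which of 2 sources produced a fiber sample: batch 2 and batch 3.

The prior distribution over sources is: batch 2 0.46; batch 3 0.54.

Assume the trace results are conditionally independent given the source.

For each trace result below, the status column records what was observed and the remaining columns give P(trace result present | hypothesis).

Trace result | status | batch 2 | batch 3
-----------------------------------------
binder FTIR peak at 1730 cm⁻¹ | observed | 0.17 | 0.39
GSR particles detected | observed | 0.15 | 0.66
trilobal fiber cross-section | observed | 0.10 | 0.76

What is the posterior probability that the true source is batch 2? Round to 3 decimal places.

For each hypothesis, the unnormalized posterior weight is prior × product of the trace result likelihoods:
  batch 2: 0.46 × 0.17 × 0.15 × 0.10 = 0.001173
  batch 3: 0.54 × 0.39 × 0.66 × 0.76 = 0.10564
The unnormalized weights sum to 0.10681.
P(batch 2 | evidence) = 0.001173 / 0.10681 ≈ 0.011.

0.011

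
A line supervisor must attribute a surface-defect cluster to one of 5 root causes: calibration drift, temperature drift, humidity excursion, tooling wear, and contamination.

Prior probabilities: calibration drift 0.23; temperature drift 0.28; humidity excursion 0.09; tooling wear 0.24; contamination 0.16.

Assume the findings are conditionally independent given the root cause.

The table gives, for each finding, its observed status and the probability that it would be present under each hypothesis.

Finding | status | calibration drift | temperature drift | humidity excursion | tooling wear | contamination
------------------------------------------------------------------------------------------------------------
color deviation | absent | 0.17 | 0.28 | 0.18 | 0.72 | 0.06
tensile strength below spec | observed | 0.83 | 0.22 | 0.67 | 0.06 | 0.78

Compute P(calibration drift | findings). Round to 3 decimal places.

By Bayes' rule with conditional independence, the unnormalized weight for each hypothesis is prior × ∏ likelihoods (using 1 − P(present | H) for each absent finding):
  calibration drift: 0.23 × (1 − 0.17) × 0.83 = 0.15845
  temperature drift: 0.28 × (1 − 0.28) × 0.22 = 0.044352
  humidity excursion: 0.09 × (1 − 0.18) × 0.67 = 0.049446
  tooling wear: 0.24 × (1 − 0.72) × 0.06 = 0.004032
  contamination: 0.16 × (1 − 0.06) × 0.78 = 0.11731
The unnormalized weights sum to 0.37359.
P(calibration drift | evidence) = 0.15845 / 0.37359 ≈ 0.424.

0.424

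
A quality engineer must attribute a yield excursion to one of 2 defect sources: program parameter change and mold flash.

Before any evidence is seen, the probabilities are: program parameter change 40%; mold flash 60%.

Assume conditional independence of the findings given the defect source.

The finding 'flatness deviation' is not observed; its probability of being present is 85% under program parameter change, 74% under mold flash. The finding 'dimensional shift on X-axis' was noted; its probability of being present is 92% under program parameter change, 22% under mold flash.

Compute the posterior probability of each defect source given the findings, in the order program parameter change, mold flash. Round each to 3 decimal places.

For each hypothesis, the unnormalized posterior weight is prior × product of the finding likelihoods (using 1 − P(present | H) for each absent finding):
  program parameter change: 0.40 × (1 − 0.85) × 0.92 = 0.0552
  mold flash: 0.60 × (1 − 0.74) × 0.22 = 0.03432
Normalizing constant Z = 0.0552 + 0.03432 = 0.08952.
P(program parameter change | evidence) = 0.0552 / 0.08952 ≈ 0.617
P(mold flash | evidence) = 0.03432 / 0.08952 ≈ 0.383

0.617, 0.383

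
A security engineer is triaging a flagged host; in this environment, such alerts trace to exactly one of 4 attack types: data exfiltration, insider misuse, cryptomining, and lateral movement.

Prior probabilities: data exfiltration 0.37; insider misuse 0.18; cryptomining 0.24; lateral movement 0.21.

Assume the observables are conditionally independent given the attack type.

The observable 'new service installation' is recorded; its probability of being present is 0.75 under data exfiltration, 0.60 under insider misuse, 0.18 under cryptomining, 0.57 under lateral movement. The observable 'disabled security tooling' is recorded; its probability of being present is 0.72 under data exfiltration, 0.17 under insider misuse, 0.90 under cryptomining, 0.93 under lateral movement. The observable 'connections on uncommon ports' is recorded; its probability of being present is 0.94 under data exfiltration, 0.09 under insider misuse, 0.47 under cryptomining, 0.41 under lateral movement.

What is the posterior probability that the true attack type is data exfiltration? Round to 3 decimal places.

0.741

Multiply each prior by the joint likelihood of the observable pattern:
  data exfiltration: 0.37 × 0.75 × 0.72 × 0.94 = 0.18781
  insider misuse: 0.18 × 0.60 × 0.17 × 0.09 = 0.0016524
  cryptomining: 0.24 × 0.18 × 0.90 × 0.47 = 0.018274
  lateral movement: 0.21 × 0.57 × 0.93 × 0.41 = 0.045642
Normalizing constant Z = 0.18781 + 0.0016524 + 0.018274 + 0.045642 = 0.25338.
P(data exfiltration | evidence) = 0.18781 / 0.25338 ≈ 0.741.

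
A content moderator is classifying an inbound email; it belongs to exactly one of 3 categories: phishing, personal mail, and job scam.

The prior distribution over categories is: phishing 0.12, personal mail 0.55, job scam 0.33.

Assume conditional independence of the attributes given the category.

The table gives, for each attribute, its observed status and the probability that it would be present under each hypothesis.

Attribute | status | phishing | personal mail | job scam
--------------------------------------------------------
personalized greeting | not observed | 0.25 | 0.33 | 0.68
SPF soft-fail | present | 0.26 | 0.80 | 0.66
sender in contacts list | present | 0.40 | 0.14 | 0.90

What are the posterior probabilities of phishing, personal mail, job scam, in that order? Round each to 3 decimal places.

0.083, 0.364, 0.553

Multiply each prior by the joint likelihood of the attribute pattern (using 1 − P(present | H) for each absent attribute):
  phishing: 0.12 × (1 − 0.25) × 0.26 × 0.40 = 0.00936
  personal mail: 0.55 × (1 − 0.33) × 0.80 × 0.14 = 0.041272
  job scam: 0.33 × (1 − 0.68) × 0.66 × 0.90 = 0.062726
Normalizing constant Z = 0.00936 + 0.041272 + 0.062726 = 0.11336.
P(phishing | evidence) = 0.00936 / 0.11336 ≈ 0.083
P(personal mail | evidence) = 0.041272 / 0.11336 ≈ 0.364
P(job scam | evidence) = 0.062726 / 0.11336 ≈ 0.553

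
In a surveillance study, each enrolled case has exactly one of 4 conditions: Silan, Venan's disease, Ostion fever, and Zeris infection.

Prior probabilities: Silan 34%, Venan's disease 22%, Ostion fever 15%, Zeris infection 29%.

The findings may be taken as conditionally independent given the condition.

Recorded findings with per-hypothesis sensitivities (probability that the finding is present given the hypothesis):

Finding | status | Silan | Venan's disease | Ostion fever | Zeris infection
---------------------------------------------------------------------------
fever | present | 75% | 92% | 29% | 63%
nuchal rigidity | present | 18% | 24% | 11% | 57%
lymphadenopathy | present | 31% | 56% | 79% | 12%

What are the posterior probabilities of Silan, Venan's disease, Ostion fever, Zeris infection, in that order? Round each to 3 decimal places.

0.247, 0.471, 0.066, 0.217

For each hypothesis, the unnormalized posterior weight is prior × product of the finding likelihoods:
  Silan: 0.34 × 0.75 × 0.18 × 0.31 = 0.014229
  Venan's disease: 0.22 × 0.92 × 0.24 × 0.56 = 0.027203
  Ostion fever: 0.15 × 0.29 × 0.11 × 0.79 = 0.0037801
  Zeris infection: 0.29 × 0.63 × 0.57 × 0.12 = 0.012497
Normalizing constant Z = 0.014229 + 0.027203 + 0.0037801 + 0.012497 = 0.057708.
P(Silan | evidence) = 0.014229 / 0.057708 ≈ 0.247
P(Venan's disease | evidence) = 0.027203 / 0.057708 ≈ 0.471
P(Ostion fever | evidence) = 0.0037801 / 0.057708 ≈ 0.066
P(Zeris infection | evidence) = 0.012497 / 0.057708 ≈ 0.217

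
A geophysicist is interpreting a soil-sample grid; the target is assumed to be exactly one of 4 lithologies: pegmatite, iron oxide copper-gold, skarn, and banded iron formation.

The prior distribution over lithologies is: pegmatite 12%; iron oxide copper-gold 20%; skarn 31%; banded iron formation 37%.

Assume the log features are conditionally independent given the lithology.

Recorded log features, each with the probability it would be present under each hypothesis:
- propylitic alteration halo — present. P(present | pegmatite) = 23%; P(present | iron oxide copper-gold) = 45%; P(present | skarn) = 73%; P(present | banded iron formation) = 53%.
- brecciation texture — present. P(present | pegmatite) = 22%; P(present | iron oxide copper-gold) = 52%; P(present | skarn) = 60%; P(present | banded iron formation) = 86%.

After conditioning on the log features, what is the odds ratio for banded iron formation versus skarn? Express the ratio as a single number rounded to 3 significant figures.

The normalizing constant cancels in an odds ratio, so compute prior × likelihood for the two hypotheses only:
  banded iron formation: 0.37 × 0.53 × 0.86 = 0.16865
  skarn: 0.31 × 0.73 × 0.60 = 0.13578
Posterior odds = 0.16865 / 0.13578 ≈ 1.24.

1.24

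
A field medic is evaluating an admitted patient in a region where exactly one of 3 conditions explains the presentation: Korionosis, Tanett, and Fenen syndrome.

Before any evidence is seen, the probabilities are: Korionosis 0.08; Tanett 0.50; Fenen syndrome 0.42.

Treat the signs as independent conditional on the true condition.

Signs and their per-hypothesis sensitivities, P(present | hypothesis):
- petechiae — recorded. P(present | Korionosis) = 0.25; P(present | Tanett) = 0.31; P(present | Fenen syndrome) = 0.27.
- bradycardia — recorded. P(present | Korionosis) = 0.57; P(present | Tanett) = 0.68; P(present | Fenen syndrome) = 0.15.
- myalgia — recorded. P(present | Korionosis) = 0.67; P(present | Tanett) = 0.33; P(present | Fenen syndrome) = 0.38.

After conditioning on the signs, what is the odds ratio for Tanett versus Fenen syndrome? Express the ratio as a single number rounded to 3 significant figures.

5.38

The normalizing constant cancels in an odds ratio, so compute prior × likelihood for the two hypotheses only:
  Tanett: 0.50 × 0.31 × 0.68 × 0.33 = 0.034782
  Fenen syndrome: 0.42 × 0.27 × 0.15 × 0.38 = 0.0064638
Posterior odds = 0.034782 / 0.0064638 ≈ 5.38.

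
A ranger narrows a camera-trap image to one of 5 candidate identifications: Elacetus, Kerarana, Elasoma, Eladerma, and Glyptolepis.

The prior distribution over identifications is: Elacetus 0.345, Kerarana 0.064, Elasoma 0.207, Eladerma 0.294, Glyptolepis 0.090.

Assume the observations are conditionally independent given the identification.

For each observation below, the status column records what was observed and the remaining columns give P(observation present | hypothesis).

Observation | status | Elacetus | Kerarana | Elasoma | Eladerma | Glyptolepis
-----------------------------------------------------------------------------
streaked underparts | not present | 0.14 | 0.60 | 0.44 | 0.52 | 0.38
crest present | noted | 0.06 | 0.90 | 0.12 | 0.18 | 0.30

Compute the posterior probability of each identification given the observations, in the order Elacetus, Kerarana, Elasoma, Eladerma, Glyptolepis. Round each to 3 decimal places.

0.184, 0.238, 0.144, 0.262, 0.173

By Bayes' rule with conditional independence, the unnormalized weight for each hypothesis is prior × ∏ likelihoods (using 1 − P(present | H) for each absent observation):
  Elacetus: 0.345 × (1 − 0.14) × 0.06 = 0.017802
  Kerarana: 0.064 × (1 − 0.60) × 0.90 = 0.02304
  Elasoma: 0.207 × (1 − 0.44) × 0.12 = 0.01391
  Eladerma: 0.294 × (1 − 0.52) × 0.18 = 0.025402
  Glyptolepis: 0.090 × (1 − 0.38) × 0.30 = 0.01674
Marginal likelihood of the evidence = 0.096894.
P(Elacetus | evidence) = 0.017802 / 0.096894 ≈ 0.184
P(Kerarana | evidence) = 0.02304 / 0.096894 ≈ 0.238
P(Elasoma | evidence) = 0.01391 / 0.096894 ≈ 0.144
P(Eladerma | evidence) = 0.025402 / 0.096894 ≈ 0.262
P(Glyptolepis | evidence) = 0.01674 / 0.096894 ≈ 0.173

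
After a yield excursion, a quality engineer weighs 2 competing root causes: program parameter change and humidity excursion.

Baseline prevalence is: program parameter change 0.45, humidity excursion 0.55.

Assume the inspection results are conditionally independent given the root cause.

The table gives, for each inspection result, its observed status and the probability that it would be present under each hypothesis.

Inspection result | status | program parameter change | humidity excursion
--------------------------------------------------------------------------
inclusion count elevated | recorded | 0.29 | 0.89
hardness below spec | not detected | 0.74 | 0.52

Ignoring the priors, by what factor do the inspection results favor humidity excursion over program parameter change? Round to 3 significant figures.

Take the product of per-inspection result likelihoods under each hypothesis (using 1 − P(present | H) for each absent inspection result), then divide.
  humidity excursion: 0.89 × (1 − 0.52) = 0.4272
  program parameter change: 0.29 × (1 − 0.74) = 0.0754
Bayes factor = 0.4272 / 0.0754 ≈ 5.67

5.67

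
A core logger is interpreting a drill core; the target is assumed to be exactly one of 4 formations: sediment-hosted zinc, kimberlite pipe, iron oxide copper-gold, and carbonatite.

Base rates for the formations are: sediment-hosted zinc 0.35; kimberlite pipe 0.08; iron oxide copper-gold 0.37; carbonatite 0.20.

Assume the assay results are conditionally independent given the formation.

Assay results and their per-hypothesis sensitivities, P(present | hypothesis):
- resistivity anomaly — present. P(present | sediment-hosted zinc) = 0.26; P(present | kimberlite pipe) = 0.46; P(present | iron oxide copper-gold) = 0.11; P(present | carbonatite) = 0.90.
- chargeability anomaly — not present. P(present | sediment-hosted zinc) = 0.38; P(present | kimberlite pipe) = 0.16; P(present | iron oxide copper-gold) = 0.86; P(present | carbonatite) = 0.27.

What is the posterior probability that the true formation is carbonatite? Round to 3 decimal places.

Multiply each prior by the joint likelihood of the assay result pattern (using 1 − P(present | H) for each absent assay result):
  sediment-hosted zinc: 0.35 × 0.26 × (1 − 0.38) = 0.05642
  kimberlite pipe: 0.08 × 0.46 × (1 − 0.16) = 0.030912
  iron oxide copper-gold: 0.37 × 0.11 × (1 − 0.86) = 0.005698
  carbonatite: 0.20 × 0.90 × (1 − 0.27) = 0.1314
The unnormalized weights sum to 0.22443.
P(carbonatite | evidence) = 0.1314 / 0.22443 ≈ 0.585.

0.585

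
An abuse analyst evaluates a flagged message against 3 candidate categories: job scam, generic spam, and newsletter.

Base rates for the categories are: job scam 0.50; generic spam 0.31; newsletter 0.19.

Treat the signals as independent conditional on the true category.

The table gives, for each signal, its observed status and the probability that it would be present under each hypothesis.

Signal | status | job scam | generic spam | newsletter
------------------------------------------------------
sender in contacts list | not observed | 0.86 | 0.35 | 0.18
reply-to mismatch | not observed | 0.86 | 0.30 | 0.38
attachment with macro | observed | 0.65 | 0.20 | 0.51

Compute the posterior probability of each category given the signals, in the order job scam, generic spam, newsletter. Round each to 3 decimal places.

0.076, 0.336, 0.588

Multiply each prior by the joint likelihood of the signal pattern (using 1 − P(present | H) for each absent signal):
  job scam: 0.50 × (1 − 0.86) × (1 − 0.86) × 0.65 = 0.00637
  generic spam: 0.31 × (1 − 0.35) × (1 − 0.30) × 0.20 = 0.02821
  newsletter: 0.19 × (1 − 0.18) × (1 − 0.38) × 0.51 = 0.049264
The unnormalized weights sum to 0.083844.
P(job scam | evidence) = 0.00637 / 0.083844 ≈ 0.076
P(generic spam | evidence) = 0.02821 / 0.083844 ≈ 0.336
P(newsletter | evidence) = 0.049264 / 0.083844 ≈ 0.588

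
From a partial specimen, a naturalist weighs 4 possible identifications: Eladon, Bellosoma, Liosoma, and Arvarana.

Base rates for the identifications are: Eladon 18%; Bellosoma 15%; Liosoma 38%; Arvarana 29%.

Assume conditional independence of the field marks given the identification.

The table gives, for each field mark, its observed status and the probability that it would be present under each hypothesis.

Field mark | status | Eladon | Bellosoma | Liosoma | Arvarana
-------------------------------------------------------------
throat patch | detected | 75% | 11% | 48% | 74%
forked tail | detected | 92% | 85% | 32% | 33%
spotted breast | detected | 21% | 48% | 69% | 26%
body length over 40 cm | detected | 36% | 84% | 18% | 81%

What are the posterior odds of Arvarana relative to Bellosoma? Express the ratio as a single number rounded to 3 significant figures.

The normalizing constant cancels in an odds ratio, so compute prior × likelihood for the two hypotheses only:
  Arvarana: 0.29 × 0.74 × 0.33 × 0.26 × 0.81 = 0.014914
  Bellosoma: 0.15 × 0.11 × 0.85 × 0.48 × 0.84 = 0.0056549
Posterior odds = 0.014914 / 0.0056549 ≈ 2.64.

2.64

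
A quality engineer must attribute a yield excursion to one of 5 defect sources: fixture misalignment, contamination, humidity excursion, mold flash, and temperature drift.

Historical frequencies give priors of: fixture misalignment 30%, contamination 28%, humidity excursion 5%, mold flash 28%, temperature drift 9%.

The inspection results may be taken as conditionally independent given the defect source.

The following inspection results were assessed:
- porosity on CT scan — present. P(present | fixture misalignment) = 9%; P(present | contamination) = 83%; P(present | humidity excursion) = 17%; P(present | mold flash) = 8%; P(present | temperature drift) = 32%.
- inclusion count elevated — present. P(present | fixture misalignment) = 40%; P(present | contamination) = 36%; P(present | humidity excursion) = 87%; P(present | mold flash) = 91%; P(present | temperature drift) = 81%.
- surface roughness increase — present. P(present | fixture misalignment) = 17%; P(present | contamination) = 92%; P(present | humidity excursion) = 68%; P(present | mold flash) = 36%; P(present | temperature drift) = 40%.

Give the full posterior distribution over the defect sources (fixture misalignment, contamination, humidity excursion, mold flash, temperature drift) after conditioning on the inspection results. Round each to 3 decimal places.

0.018, 0.766, 0.050, 0.073, 0.093

For each hypothesis, the unnormalized posterior weight is prior × product of the inspection result likelihoods:
  fixture misalignment: 0.30 × 0.09 × 0.40 × 0.17 = 0.001836
  contamination: 0.28 × 0.83 × 0.36 × 0.92 = 0.076971
  humidity excursion: 0.05 × 0.17 × 0.87 × 0.68 = 0.0050286
  mold flash: 0.28 × 0.08 × 0.91 × 0.36 = 0.0073382
  temperature drift: 0.09 × 0.32 × 0.81 × 0.40 = 0.0093312
Normalizing constant Z = 0.001836 + 0.076971 + 0.0050286 + 0.0073382 + 0.0093312 = 0.1005.
P(fixture misalignment | evidence) = 0.001836 / 0.1005 ≈ 0.018
P(contamination | evidence) = 0.076971 / 0.1005 ≈ 0.766
P(humidity excursion | evidence) = 0.0050286 / 0.1005 ≈ 0.050
P(mold flash | evidence) = 0.0073382 / 0.1005 ≈ 0.073
P(temperature drift | evidence) = 0.0093312 / 0.1005 ≈ 0.093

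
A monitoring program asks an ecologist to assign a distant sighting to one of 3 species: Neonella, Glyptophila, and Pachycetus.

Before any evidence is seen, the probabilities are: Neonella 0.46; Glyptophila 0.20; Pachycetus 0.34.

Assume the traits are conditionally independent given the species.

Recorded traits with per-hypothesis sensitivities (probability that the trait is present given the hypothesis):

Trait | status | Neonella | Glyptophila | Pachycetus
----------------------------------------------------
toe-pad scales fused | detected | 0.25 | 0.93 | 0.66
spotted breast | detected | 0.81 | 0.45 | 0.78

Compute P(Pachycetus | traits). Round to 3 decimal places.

0.497

For each hypothesis, the unnormalized posterior weight is prior × product of the trait likelihoods:
  Neonella: 0.46 × 0.25 × 0.81 = 0.09315
  Glyptophila: 0.20 × 0.93 × 0.45 = 0.0837
  Pachycetus: 0.34 × 0.66 × 0.78 = 0.17503
The unnormalized weights sum to 0.35188.
P(Pachycetus | evidence) = 0.17503 / 0.35188 ≈ 0.497.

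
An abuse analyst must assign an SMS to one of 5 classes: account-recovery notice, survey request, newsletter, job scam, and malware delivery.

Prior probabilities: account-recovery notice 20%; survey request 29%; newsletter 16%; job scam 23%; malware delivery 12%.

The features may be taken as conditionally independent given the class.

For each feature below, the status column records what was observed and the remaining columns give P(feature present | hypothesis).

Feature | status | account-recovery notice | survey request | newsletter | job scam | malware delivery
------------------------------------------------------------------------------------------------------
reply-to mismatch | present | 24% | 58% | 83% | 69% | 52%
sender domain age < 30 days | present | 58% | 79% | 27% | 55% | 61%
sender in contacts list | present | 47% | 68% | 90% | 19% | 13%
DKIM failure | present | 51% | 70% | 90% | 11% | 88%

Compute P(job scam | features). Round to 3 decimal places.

0.017

By Bayes' rule with conditional independence, the unnormalized weight for each hypothesis is prior × ∏ likelihoods:
  account-recovery notice: 0.20 × 0.24 × 0.58 × 0.47 × 0.51 = 0.0066732
  survey request: 0.29 × 0.58 × 0.79 × 0.68 × 0.70 = 0.06325
  newsletter: 0.16 × 0.83 × 0.27 × 0.90 × 0.90 = 0.029043
  job scam: 0.23 × 0.69 × 0.55 × 0.19 × 0.11 = 0.0018243
  malware delivery: 0.12 × 0.52 × 0.61 × 0.13 × 0.88 = 0.0043545
Normalizing constant Z = 0.0066732 + 0.06325 + 0.029043 + 0.0018243 + 0.0043545 = 0.10515.
P(job scam | evidence) = 0.0018243 / 0.10515 ≈ 0.017.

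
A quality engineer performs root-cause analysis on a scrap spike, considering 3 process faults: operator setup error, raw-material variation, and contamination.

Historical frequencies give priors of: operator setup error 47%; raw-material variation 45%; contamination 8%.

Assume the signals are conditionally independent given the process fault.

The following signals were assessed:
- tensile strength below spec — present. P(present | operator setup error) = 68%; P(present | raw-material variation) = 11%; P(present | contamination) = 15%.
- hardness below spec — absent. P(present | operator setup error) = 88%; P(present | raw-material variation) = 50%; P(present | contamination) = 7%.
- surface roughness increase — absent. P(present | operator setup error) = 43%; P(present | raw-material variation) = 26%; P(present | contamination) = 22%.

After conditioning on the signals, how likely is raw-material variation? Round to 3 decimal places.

For each hypothesis, the unnormalized posterior weight is prior × product of the signal likelihoods (using 1 − P(present | H) for each absent signal):
  operator setup error: 0.47 × 0.68 × (1 − 0.88) × (1 − 0.43) = 0.021861
  raw-material variation: 0.45 × 0.11 × (1 − 0.50) × (1 − 0.26) = 0.018315
  contamination: 0.08 × 0.15 × (1 − 0.07) × (1 − 0.22) = 0.0087048
Normalizing constant Z = 0.021861 + 0.018315 + 0.0087048 = 0.04888.
P(raw-material variation | evidence) = 0.018315 / 0.04888 ≈ 0.375.

0.375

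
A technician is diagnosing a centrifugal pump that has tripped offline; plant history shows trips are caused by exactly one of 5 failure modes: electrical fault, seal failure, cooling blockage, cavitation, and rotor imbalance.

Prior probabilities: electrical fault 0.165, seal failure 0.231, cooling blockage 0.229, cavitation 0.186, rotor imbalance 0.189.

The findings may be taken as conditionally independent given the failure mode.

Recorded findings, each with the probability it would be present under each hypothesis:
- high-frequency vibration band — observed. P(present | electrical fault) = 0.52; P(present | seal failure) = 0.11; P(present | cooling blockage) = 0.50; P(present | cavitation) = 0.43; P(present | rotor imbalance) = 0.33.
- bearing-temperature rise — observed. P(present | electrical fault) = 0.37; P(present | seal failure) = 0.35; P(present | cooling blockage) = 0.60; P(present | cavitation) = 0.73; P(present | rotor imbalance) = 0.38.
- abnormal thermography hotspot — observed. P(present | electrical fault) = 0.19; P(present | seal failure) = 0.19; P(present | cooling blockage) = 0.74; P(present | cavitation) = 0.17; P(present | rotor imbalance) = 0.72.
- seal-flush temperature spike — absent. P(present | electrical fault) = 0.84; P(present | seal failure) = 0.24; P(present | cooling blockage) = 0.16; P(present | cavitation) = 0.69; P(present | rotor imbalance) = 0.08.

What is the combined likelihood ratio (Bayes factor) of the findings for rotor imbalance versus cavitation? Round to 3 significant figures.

The Bayes factor is the ratio of the joint likelihoods of the evidence pattern under the two hypotheses (using 1 − P(present | H) for each absent finding).
  rotor imbalance: 0.33 × 0.38 × 0.72 × (1 − 0.08) = 0.083065
  cavitation: 0.43 × 0.73 × 0.17 × (1 − 0.69) = 0.016543
Bayes factor = 0.083065 / 0.016543 ≈ 5.02

5.02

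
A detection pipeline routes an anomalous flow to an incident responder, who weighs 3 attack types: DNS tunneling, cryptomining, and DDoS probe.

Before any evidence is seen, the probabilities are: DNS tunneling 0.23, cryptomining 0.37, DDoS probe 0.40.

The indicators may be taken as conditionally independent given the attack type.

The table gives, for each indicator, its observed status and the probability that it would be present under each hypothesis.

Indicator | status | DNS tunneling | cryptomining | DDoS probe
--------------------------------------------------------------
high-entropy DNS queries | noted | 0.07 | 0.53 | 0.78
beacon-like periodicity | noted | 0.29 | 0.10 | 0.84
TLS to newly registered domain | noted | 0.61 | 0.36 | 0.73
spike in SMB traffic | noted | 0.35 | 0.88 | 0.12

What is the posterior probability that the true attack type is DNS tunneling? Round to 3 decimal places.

0.033

By Bayes' rule with conditional independence, the unnormalized weight for each hypothesis is prior × ∏ likelihoods:
  DNS tunneling: 0.23 × 0.07 × 0.29 × 0.61 × 0.35 = 0.00099683
  cryptomining: 0.37 × 0.53 × 0.10 × 0.36 × 0.88 = 0.0062124
  DDoS probe: 0.40 × 0.78 × 0.84 × 0.73 × 0.12 = 0.022958
The unnormalized weights sum to 0.030167.
P(DNS tunneling | evidence) = 0.00099683 / 0.030167 ≈ 0.033.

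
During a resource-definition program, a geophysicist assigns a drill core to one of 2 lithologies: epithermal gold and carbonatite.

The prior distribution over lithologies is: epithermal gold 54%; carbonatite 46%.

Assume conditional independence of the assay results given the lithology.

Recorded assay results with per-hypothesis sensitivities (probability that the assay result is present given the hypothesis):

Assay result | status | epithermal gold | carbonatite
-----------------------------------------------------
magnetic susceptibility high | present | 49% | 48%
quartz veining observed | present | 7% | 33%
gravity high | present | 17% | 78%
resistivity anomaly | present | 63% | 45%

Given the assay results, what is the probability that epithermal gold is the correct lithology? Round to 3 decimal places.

By Bayes' rule with conditional independence, the unnormalized weight for each hypothesis is prior × ∏ likelihoods:
  epithermal gold: 0.54 × 0.49 × 0.07 × 0.17 × 0.63 = 0.0019837
  carbonatite: 0.46 × 0.48 × 0.33 × 0.78 × 0.45 = 0.025575
The unnormalized weights sum to 0.027559.
P(epithermal gold | evidence) = 0.0019837 / 0.027559 ≈ 0.072.

0.072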